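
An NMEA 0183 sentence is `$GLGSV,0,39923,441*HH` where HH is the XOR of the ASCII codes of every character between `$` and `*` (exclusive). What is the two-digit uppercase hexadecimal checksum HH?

XOR the ASCII codes of the payload characters:
  'G' = 0x47 → acc = 0x47
  'L' = 0x4C → acc = 0x0B
  'G' = 0x47 → acc = 0x4C
  'S' = 0x53 → acc = 0x1F
  'V' = 0x56 → acc = 0x49
  ',' = 0x2C → acc = 0x65
  '0' = 0x30 → acc = 0x55
  ',' = 0x2C → acc = 0x79
  '3' = 0x33 → acc = 0x4A
  '9' = 0x39 → acc = 0x73
  '9' = 0x39 → acc = 0x4A
  '2' = 0x32 → acc = 0x78
  '3' = 0x33 → acc = 0x4B
  ',' = 0x2C → acc = 0x67
  '4' = 0x34 → acc = 0x53
  '4' = 0x34 → acc = 0x67
  '1' = 0x31 → acc = 0x56
Checksum = 0x56.

56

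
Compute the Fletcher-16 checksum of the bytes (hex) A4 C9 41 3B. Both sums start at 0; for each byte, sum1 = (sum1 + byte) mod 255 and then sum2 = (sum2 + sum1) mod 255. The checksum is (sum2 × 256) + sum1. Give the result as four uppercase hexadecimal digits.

ADEA

Running sums (mod 255):
  after byte 0 (A4): sum1=164, sum2=164
  after byte 1 (C9): sum1=110, sum2=19
  after byte 2 (41): sum1=175, sum2=194
  after byte 3 (3B): sum1=234, sum2=173
Checksum = sum2·256 + sum1 = 173·256 + 234 = 44522 = 0xADEA.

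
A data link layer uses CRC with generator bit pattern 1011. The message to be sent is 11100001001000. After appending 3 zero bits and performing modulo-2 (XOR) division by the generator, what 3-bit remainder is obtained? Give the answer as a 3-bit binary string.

110

Append 3 zeros: 11100001001000000. Divide by 1011 (XOR where the leading bit is 1):
  pos 0: 1110 XOR 1011 = 0101
  pos 1: 1010 XOR 1011 = 0001
  pos 4: 1001 XOR 1011 = 0010
  pos 6: 1000 XOR 1011 = 0011
  pos 8: 1110 XOR 1011 = 0101
  pos 9: 1010 XOR 1011 = 0001
  pos 12: 1000 XOR 1011 = 0011
Remainder (last 3 bits) = 110. This is the CRC / FCS.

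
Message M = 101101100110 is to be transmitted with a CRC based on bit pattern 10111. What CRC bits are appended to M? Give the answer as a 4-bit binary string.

1110

Append 4 zeros: 1011011001100000. Divide by 10111 (XOR where the leading bit is 1):
  pos 0: 10110 XOR 10111 = 00001
  pos 4: 11100 XOR 10111 = 01011
  pos 5: 10111 XOR 10111 = 00000
  pos 10: 10000 XOR 10111 = 00111
Remainder (last 4 bits) = 1110. This is the CRC / FCS.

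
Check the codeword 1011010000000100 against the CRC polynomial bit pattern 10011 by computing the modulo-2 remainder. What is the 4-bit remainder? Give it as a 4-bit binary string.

0000

Modulo-2 division of 1011010000000100 by 10011:
  pos 0: 10110 XOR 10011 = 00101
  pos 2: 10110 XOR 10011 = 00101
  pos 4: 10100 XOR 10011 = 00111
  pos 6: 11100 XOR 10011 = 01111
  pos 7: 11110 XOR 10011 = 01101
  pos 8: 11010 XOR 10011 = 01001
  pos 9: 10011 XOR 10011 = 00000
Remainder = 0000 (zero — the frame passes the CRC check).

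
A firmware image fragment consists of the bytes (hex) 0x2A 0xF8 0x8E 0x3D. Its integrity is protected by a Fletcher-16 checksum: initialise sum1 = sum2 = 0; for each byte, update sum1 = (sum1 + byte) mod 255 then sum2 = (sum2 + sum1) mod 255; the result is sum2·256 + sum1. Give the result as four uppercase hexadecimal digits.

EDEE

Running sums (mod 255):
  after byte 0 (0x2A): sum1=42, sum2=42
  after byte 1 (0xF8): sum1=35, sum2=77
  after byte 2 (0x8E): sum1=177, sum2=254
  after byte 3 (0x3D): sum1=238, sum2=237
Checksum = sum2·256 + sum1 = 237·256 + 238 = 60910 = 0xEDEE.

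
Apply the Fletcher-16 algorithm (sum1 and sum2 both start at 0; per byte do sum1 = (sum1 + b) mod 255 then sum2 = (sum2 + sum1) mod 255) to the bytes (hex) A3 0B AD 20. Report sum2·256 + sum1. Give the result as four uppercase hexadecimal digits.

2B7C

Running sums (mod 255):
  after byte 0 (A3): sum1=163, sum2=163
  after byte 1 (0B): sum1=174, sum2=82
  after byte 2 (AD): sum1=92, sum2=174
  after byte 3 (20): sum1=124, sum2=43
Checksum = sum2·256 + sum1 = 43·256 + 124 = 11132 = 0x2B7C.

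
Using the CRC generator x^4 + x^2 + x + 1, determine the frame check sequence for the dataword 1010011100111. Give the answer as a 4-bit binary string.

Append 4 zeros: 10100111001110000. Divide by 10111 (XOR where the leading bit is 1):
  pos 0: 10100 XOR 10111 = 00011
  pos 3: 11111 XOR 10111 = 01000
  pos 4: 10000 XOR 10111 = 00111
  pos 6: 11101 XOR 10111 = 01010
  pos 7: 10101 XOR 10111 = 00010
  pos 10: 10100 XOR 10111 = 00011
Remainder (last 4 bits) = 1100. This is the CRC / FCS.

1100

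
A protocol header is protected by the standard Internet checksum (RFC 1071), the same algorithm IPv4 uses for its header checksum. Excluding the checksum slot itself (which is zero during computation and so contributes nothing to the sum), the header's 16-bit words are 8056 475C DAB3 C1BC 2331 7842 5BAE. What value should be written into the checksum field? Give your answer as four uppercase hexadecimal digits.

A4BA

One's-complement addition (fold any carry out of bit 15 back into bit 0):
  0x8056 + 0x475C = 0x0C7B2
  0xC7B2 + 0xDAB3 = 0x1A265 → wrap carry → 0xA266
  0xA266 + 0xC1BC = 0x16422 → wrap carry → 0x6423
  0x6423 + 0x2331 = 0x08754
  0x8754 + 0x7842 = 0x0FF96
  0xFF96 + 0x5BAE = 0x15B44 → wrap carry → 0x5B45
One's-complement sum = 0x5B45.
Checksum = ~0x5B45 & 0xFFFF = 0xA4BA.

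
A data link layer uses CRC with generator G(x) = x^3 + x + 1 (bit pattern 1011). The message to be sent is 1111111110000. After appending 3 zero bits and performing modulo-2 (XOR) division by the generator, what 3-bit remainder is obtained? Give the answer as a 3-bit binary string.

Append 3 zeros: 1111111110000000. Divide by 1011 (XOR where the leading bit is 1):
  pos 0: 1111 XOR 1011 = 0100
  pos 1: 1001 XOR 1011 = 0010
  pos 3: 1011 XOR 1011 = 0000
  pos 7: 1100 XOR 1011 = 0111
  pos 8: 1110 XOR 1011 = 0101
  pos 9: 1010 XOR 1011 = 0001
  pos 12: 1000 XOR 1011 = 0011
Remainder (last 3 bits) = 011. This is the CRC / FCS.

011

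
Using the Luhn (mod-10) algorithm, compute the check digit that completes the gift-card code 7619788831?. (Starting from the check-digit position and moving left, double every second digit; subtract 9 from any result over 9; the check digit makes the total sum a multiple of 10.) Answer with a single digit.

Partial digits right→left: 1 3 8 8 8 7 9 1 6 7
Double every second digit counting from the check-digit position (so the 1st, 3rd, 5th, ... of the partial from the right).
  doubled (with −9 where >9): 2 7 7 9 3 → sum 28
  kept as-is: 3 8 7 1 7 → sum 26
Total = 28 + 26 = 54.
Check digit = (10 − (54 mod 10)) mod 10 = 6.

6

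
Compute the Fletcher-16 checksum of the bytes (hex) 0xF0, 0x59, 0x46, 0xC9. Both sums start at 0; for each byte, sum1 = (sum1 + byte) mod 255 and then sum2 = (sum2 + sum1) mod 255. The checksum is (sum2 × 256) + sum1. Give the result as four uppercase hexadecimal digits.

Running sums (mod 255):
  after byte 0 (0xF0): sum1=240, sum2=240
  after byte 1 (0x59): sum1=74, sum2=59
  after byte 2 (0x46): sum1=144, sum2=203
  after byte 3 (0xC9): sum1=90, sum2=38
Checksum = sum2·256 + sum1 = 38·256 + 90 = 9818 = 0x265A.

265A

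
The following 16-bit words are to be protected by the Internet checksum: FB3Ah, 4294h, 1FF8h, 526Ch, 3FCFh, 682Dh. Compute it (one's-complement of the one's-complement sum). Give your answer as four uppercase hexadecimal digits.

A7CF

One's-complement addition (fold any carry out of bit 15 back into bit 0):
  0xFB3A + 0x4294 = 0x13DCE → wrap carry → 0x3DCF
  0x3DCF + 0x1FF8 = 0x05DC7
  0x5DC7 + 0x526C = 0x0B033
  0xB033 + 0x3FCF = 0x0F002
  0xF002 + 0x682D = 0x1582F → wrap carry → 0x5830
One's-complement sum = 0x5830.
Checksum = ~0x5830 & 0xFFFF = 0xA7CF.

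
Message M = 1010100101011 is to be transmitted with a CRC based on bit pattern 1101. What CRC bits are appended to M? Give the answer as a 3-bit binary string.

101

Append 3 zeros: 1010100101011000. Divide by 1101 (XOR where the leading bit is 1):
  pos 0: 1010 XOR 1101 = 0111
  pos 1: 1111 XOR 1101 = 0010
  pos 3: 1000 XOR 1101 = 0101
  pos 4: 1011 XOR 1101 = 0110
  pos 5: 1100 XOR 1101 = 0001
  pos 8: 1101 XOR 1101 = 0000
  pos 12: 1000 XOR 1101 = 0101
Remainder (last 3 bits) = 101. This is the CRC / FCS.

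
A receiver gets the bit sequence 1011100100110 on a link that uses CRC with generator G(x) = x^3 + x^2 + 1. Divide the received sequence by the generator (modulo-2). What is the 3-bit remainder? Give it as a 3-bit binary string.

101

Modulo-2 division of 1011100100110 by 1101:
  pos 0: 1011 XOR 1101 = 0110
  pos 1: 1101 XOR 1101 = 0000
  pos 7: 1001 XOR 1101 = 0100
  pos 8: 1001 XOR 1101 = 0100
  pos 9: 1000 XOR 1101 = 0101
Remainder = 101 (nonzero — an error is detected).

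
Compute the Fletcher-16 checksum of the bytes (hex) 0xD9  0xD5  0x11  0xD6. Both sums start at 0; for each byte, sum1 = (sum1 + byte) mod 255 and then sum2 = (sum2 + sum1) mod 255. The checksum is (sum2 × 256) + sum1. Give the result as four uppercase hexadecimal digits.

E197

Running sums (mod 255):
  after byte 0 (0xD9): sum1=217, sum2=217
  after byte 1 (0xD5): sum1=175, sum2=137
  after byte 2 (0x11): sum1=192, sum2=74
  after byte 3 (0xD6): sum1=151, sum2=225
Checksum = sum2·256 + sum1 = 225·256 + 151 = 57751 = 0xE197.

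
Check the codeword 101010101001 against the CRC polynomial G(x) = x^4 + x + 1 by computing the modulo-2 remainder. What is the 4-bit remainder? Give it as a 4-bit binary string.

0000

Modulo-2 division of 101010101001 by 10011:
  pos 0: 10101 XOR 10011 = 00110
  pos 2: 11001 XOR 10011 = 01010
  pos 3: 10100 XOR 10011 = 00111
  pos 5: 11110 XOR 10011 = 01101
  pos 6: 11010 XOR 10011 = 01001
  pos 7: 10011 XOR 10011 = 00000
Remainder = 0000 (zero — the frame passes the CRC check).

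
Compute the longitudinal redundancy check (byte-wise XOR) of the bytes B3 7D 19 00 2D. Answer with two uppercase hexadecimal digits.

XOR the bytes together:
  start with 0xB3
  0xB3 ⊕ 0x7D = 0xCE
  0xCE ⊕ 0x19 = 0xD7
  0xD7 ⊕ 0x00 = 0xD7
  0xD7 ⊕ 0x2D = 0xFA

FA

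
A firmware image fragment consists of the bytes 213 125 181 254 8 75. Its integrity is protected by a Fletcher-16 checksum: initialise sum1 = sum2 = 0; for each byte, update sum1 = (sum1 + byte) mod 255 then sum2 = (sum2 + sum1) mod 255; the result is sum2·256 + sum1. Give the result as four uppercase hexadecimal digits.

Running sums (mod 255):
  after byte 0 (213): sum1=213, sum2=213
  after byte 1 (125): sum1=83, sum2=41
  after byte 2 (181): sum1=9, sum2=50
  after byte 3 (254): sum1=8, sum2=58
  after byte 4 (8): sum1=16, sum2=74
  after byte 5 (75): sum1=91, sum2=165
Checksum = sum2·256 + sum1 = 165·256 + 91 = 42331 = 0xA55B.

A55B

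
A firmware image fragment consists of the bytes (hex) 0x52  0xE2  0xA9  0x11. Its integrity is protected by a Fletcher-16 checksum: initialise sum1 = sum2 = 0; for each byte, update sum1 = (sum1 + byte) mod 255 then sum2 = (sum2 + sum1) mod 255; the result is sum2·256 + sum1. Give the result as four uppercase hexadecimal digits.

Running sums (mod 255):
  after byte 0 (0x52): sum1=82, sum2=82
  after byte 1 (0xE2): sum1=53, sum2=135
  after byte 2 (0xA9): sum1=222, sum2=102
  after byte 3 (0x11): sum1=239, sum2=86
Checksum = sum2·256 + sum1 = 86·256 + 239 = 22255 = 0x56EF.

56EF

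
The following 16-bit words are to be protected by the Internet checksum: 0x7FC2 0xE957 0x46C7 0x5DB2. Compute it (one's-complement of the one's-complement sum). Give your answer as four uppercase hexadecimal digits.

F26B

One's-complement addition (fold any carry out of bit 15 back into bit 0):
  0x7FC2 + 0xE957 = 0x16919 → wrap carry → 0x691A
  0x691A + 0x46C7 = 0x0AFE1
  0xAFE1 + 0x5DB2 = 0x10D93 → wrap carry → 0x0D94
One's-complement sum = 0x0D94.
Checksum = ~0x0D94 & 0xFFFF = 0xF26B.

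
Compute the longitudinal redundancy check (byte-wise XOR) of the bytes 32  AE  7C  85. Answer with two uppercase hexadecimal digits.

65

XOR the bytes together:
  start with 0x32
  0x32 ⊕ 0xAE = 0x9C
  0x9C ⊕ 0x7C = 0xE0
  0xE0 ⊕ 0x85 = 0x65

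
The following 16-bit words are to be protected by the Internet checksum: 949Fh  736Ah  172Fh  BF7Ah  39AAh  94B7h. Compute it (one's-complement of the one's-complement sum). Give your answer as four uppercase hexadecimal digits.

One's-complement addition (fold any carry out of bit 15 back into bit 0):
  0x949F + 0x736A = 0x10809 → wrap carry → 0x080A
  0x080A + 0x172F = 0x01F39
  0x1F39 + 0xBF7A = 0x0DEB3
  0xDEB3 + 0x39AA = 0x1185D → wrap carry → 0x185E
  0x185E + 0x94B7 = 0x0AD15
One's-complement sum = 0xAD15.
Checksum = ~0xAD15 & 0xFFFF = 0x52EA.

52EA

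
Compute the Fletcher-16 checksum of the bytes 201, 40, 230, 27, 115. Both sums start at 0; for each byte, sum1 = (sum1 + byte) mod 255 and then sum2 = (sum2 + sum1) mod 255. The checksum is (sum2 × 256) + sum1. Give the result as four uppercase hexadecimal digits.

EF67

Running sums (mod 255):
  after byte 0 (201): sum1=201, sum2=201
  after byte 1 (40): sum1=241, sum2=187
  after byte 2 (230): sum1=216, sum2=148
  after byte 3 (27): sum1=243, sum2=136
  after byte 4 (115): sum1=103, sum2=239
Checksum = sum2·256 + sum1 = 239·256 + 103 = 61287 = 0xEF67.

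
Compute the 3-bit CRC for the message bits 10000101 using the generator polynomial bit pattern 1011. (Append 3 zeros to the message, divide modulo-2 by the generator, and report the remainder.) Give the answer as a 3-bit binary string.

111

Append 3 zeros: 10000101000. Divide by 1011 (XOR where the leading bit is 1):
  pos 0: 1000 XOR 1011 = 0011
  pos 2: 1101 XOR 1011 = 0110
  pos 3: 1100 XOR 1011 = 0111
  pos 4: 1111 XOR 1011 = 0100
  pos 5: 1000 XOR 1011 = 0011
  pos 7: 1100 XOR 1011 = 0111
Remainder (last 3 bits) = 111. This is the CRC / FCS.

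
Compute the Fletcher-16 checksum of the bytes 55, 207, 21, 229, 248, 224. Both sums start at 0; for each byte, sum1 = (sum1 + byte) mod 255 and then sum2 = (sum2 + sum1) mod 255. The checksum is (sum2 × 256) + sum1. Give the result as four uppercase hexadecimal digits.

Running sums (mod 255):
  after byte 0 (55): sum1=55, sum2=55
  after byte 1 (207): sum1=7, sum2=62
  after byte 2 (21): sum1=28, sum2=90
  after byte 3 (229): sum1=2, sum2=92
  after byte 4 (248): sum1=250, sum2=87
  after byte 5 (224): sum1=219, sum2=51
Checksum = sum2·256 + sum1 = 51·256 + 219 = 13275 = 0x33DB.

33DB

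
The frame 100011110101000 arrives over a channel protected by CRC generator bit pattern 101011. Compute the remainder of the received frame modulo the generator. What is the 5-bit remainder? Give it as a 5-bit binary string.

10000

Modulo-2 division of 100011110101000 by 101011:
  pos 0: 100011 XOR 101011 = 001000
  pos 2: 100011 XOR 101011 = 001000
  pos 4: 100001 XOR 101011 = 001010
  pos 6: 101001 XOR 101011 = 000010
Remainder = 10000 (nonzero — an error is detected).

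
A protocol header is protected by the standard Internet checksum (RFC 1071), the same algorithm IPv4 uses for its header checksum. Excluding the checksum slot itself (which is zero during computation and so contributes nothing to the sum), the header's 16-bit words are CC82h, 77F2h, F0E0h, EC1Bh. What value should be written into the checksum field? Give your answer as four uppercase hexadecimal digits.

One's-complement addition (fold any carry out of bit 15 back into bit 0):
  0xCC82 + 0x77F2 = 0x14474 → wrap carry → 0x4475
  0x4475 + 0xF0E0 = 0x13555 → wrap carry → 0x3556
  0x3556 + 0xEC1B = 0x12171 → wrap carry → 0x2172
One's-complement sum = 0x2172.
Checksum = ~0x2172 & 0xFFFF = 0xDE8D.

DE8D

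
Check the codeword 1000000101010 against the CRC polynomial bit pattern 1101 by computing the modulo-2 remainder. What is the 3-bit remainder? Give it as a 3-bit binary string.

Modulo-2 division of 1000000101010 by 1101:
  pos 0: 1000 XOR 1101 = 0101
  pos 1: 1010 XOR 1101 = 0111
  pos 2: 1110 XOR 1101 = 0011
  pos 4: 1101 XOR 1101 = 0000
  pos 9: 1010 XOR 1101 = 0111
Remainder = 111 (nonzero — an error is detected).

111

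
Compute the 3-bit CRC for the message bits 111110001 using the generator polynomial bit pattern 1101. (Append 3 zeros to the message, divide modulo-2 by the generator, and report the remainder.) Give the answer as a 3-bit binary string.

000

Append 3 zeros: 111110001000. Divide by 1101 (XOR where the leading bit is 1):
  pos 0: 1111 XOR 1101 = 0010
  pos 2: 1010 XOR 1101 = 0111
  pos 3: 1110 XOR 1101 = 0011
  pos 5: 1101 XOR 1101 = 0000
Remainder (last 3 bits) = 000. This is the CRC / FCS.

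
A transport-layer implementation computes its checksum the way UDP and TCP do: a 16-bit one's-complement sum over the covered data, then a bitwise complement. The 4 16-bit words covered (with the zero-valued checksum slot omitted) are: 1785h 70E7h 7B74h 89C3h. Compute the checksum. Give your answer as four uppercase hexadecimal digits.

One's-complement addition (fold any carry out of bit 15 back into bit 0):
  0x1785 + 0x70E7 = 0x0886C
  0x886C + 0x7B74 = 0x103E0 → wrap carry → 0x03E1
  0x03E1 + 0x89C3 = 0x08DA4
One's-complement sum = 0x8DA4.
Checksum = ~0x8DA4 & 0xFFFF = 0x725B.

725B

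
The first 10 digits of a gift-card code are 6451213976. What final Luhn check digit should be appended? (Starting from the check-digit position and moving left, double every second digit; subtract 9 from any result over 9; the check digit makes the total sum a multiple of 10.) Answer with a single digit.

3

Partial digits right→left: 6 7 9 3 1 2 1 5 4 6
Double every second digit counting from the check-digit position (so the 1st, 3rd, 5th, ... of the partial from the right).
  doubled (with −9 where >9): 3 9 2 2 8 → sum 24
  kept as-is: 7 3 2 5 6 → sum 23
Total = 24 + 23 = 47.
Check digit = (10 − (47 mod 10)) mod 10 = 3.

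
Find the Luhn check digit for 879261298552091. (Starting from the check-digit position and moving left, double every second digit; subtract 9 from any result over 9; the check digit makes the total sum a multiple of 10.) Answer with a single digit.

2

Partial digits right→left: 1 9 0 2 5 5 8 9 2 1 6 2 9 7 8
Double every second digit counting from the check-digit position (so the 1st, 3rd, 5th, ... of the partial from the right).
  doubled (with −9 where >9): 2 0 1 7 4 3 9 7 → sum 33
  kept as-is: 9 2 5 9 1 2 7 → sum 35
Total = 33 + 35 = 68.
Check digit = (10 − (68 mod 10)) mod 10 = 2.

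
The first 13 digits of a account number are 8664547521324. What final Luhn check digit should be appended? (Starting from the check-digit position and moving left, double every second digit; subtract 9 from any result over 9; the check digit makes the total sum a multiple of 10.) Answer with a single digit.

Partial digits right→left: 4 2 3 1 2 5 7 4 5 4 6 6 8
Double every second digit counting from the check-digit position (so the 1st, 3rd, 5th, ... of the partial from the right).
  doubled (with −9 where >9): 8 6 4 5 1 3 7 → sum 34
  kept as-is: 2 1 5 4 4 6 → sum 22
Total = 34 + 22 = 56.
Check digit = (10 − (56 mod 10)) mod 10 = 4.

4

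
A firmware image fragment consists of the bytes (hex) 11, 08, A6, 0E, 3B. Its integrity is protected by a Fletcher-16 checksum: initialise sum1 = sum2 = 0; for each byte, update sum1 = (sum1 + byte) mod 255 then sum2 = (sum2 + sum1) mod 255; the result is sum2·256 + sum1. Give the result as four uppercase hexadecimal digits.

C009

Running sums (mod 255):
  after byte 0 (11): sum1=17, sum2=17
  after byte 1 (08): sum1=25, sum2=42
  after byte 2 (A6): sum1=191, sum2=233
  after byte 3 (0E): sum1=205, sum2=183
  after byte 4 (3B): sum1=9, sum2=192
Checksum = sum2·256 + sum1 = 192·256 + 9 = 49161 = 0xC009.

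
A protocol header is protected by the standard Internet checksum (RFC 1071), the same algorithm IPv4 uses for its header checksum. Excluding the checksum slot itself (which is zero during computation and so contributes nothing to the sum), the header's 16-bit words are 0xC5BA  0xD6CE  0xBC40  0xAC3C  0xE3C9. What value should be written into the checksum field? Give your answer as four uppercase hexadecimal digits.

One's-complement addition (fold any carry out of bit 15 back into bit 0):
  0xC5BA + 0xD6CE = 0x19C88 → wrap carry → 0x9C89
  0x9C89 + 0xBC40 = 0x158C9 → wrap carry → 0x58CA
  0x58CA + 0xAC3C = 0x10506 → wrap carry → 0x0507
  0x0507 + 0xE3C9 = 0x0E8D0
One's-complement sum = 0xE8D0.
Checksum = ~0xE8D0 & 0xFFFF = 0x172F.

172F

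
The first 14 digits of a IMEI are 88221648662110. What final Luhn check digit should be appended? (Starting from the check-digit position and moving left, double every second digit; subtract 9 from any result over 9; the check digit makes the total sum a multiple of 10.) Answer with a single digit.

Partial digits right→left: 0 1 1 2 6 6 8 4 6 1 2 2 8 8
Double every second digit counting from the check-digit position (so the 1st, 3rd, 5th, ... of the partial from the right).
  doubled (with −9 where >9): 0 2 3 7 3 4 7 → sum 26
  kept as-is: 1 2 6 4 1 2 8 → sum 24
Total = 26 + 24 = 50.
Check digit = (10 − (50 mod 10)) mod 10 = 0.

0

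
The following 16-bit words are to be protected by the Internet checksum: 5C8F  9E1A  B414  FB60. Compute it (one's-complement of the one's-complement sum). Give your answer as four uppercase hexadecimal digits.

One's-complement addition (fold any carry out of bit 15 back into bit 0):
  0x5C8F + 0x9E1A = 0x0FAA9
  0xFAA9 + 0xB414 = 0x1AEBD → wrap carry → 0xAEBE
  0xAEBE + 0xFB60 = 0x1AA1E → wrap carry → 0xAA1F
One's-complement sum = 0xAA1F.
Checksum = ~0xAA1F & 0xFFFF = 0x55E0.

55E0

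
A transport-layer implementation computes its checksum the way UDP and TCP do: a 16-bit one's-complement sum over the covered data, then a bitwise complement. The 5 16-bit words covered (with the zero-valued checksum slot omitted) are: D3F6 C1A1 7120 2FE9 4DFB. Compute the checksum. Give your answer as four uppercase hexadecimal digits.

7B62

One's-complement addition (fold any carry out of bit 15 back into bit 0):
  0xD3F6 + 0xC1A1 = 0x19597 → wrap carry → 0x9598
  0x9598 + 0x7120 = 0x106B8 → wrap carry → 0x06B9
  0x06B9 + 0x2FE9 = 0x036A2
  0x36A2 + 0x4DFB = 0x0849D
One's-complement sum = 0x849D.
Checksum = ~0x849D & 0xFFFF = 0x7B62.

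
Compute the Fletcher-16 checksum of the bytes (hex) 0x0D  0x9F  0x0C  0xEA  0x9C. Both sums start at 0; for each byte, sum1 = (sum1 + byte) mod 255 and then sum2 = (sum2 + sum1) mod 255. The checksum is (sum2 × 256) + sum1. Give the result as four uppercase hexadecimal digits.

5640

Running sums (mod 255):
  after byte 0 (0x0D): sum1=13, sum2=13
  after byte 1 (0x9F): sum1=172, sum2=185
  after byte 2 (0x0C): sum1=184, sum2=114
  after byte 3 (0xEA): sum1=163, sum2=22
  after byte 4 (0x9C): sum1=64, sum2=86
Checksum = sum2·256 + sum1 = 86·256 + 64 = 22080 = 0x5640.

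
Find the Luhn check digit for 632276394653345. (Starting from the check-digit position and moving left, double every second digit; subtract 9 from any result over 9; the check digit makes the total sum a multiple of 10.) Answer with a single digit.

Partial digits right→left: 5 4 3 3 5 6 4 9 3 6 7 2 2 3 6
Double every second digit counting from the check-digit position (so the 1st, 3rd, 5th, ... of the partial from the right).
  doubled (with −9 where >9): 1 6 1 8 6 5 4 3 → sum 34
  kept as-is: 4 3 6 9 6 2 3 → sum 33
Total = 34 + 33 = 67.
Check digit = (10 − (67 mod 10)) mod 10 = 3.

3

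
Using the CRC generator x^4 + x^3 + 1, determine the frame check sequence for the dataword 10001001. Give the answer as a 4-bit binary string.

0011

Append 4 zeros: 100010010000. Divide by 11001 (XOR where the leading bit is 1):
  pos 0: 10001 XOR 11001 = 01000
  pos 1: 10000 XOR 11001 = 01001
  pos 2: 10010 XOR 11001 = 01011
  pos 3: 10111 XOR 11001 = 01110
  pos 4: 11100 XOR 11001 = 00101
  pos 6: 10100 XOR 11001 = 01101
  pos 7: 11010 XOR 11001 = 00011
Remainder (last 4 bits) = 0011. This is the CRC / FCS.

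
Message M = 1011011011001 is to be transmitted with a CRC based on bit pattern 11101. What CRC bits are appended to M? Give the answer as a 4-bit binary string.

Append 4 zeros: 10110110110010000. Divide by 11101 (XOR where the leading bit is 1):
  pos 0: 10110 XOR 11101 = 01011
  pos 1: 10111 XOR 11101 = 01010
  pos 2: 10101 XOR 11101 = 01000
  pos 3: 10000 XOR 11101 = 01101
  pos 4: 11011 XOR 11101 = 00110
  pos 6: 11010 XOR 11101 = 00111
  pos 8: 11101 XOR 11101 = 00000
Remainder (last 4 bits) = 0000. This is the CRC / FCS.

0000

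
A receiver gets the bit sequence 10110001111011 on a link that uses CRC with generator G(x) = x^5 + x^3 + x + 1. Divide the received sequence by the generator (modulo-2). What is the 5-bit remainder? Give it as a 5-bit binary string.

00111

Modulo-2 division of 10110001111011 by 101011:
  pos 0: 101100 XOR 101011 = 000111
  pos 3: 111011 XOR 101011 = 010000
  pos 4: 100001 XOR 101011 = 001010
  pos 6: 101010 XOR 101011 = 000001
Remainder = 00111 (nonzero — an error is detected).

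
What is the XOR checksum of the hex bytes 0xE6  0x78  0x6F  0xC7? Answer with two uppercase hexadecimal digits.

XOR the bytes together:
  start with 0xE6
  0xE6 ⊕ 0x78 = 0x9E
  0x9E ⊕ 0x6F = 0xF1
  0xF1 ⊕ 0xC7 = 0x36

36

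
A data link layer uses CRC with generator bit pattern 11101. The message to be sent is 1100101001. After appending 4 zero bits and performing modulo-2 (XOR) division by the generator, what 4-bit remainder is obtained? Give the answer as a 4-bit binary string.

0001

Append 4 zeros: 11001010010000. Divide by 11101 (XOR where the leading bit is 1):
  pos 0: 11001 XOR 11101 = 00100
  pos 2: 10001 XOR 11101 = 01100
  pos 3: 11000 XOR 11101 = 00101
  pos 5: 10101 XOR 11101 = 01000
  pos 6: 10000 XOR 11101 = 01101
  pos 7: 11010 XOR 11101 = 00111
  pos 9: 11100 XOR 11101 = 00001
Remainder (last 4 bits) = 0001. This is the CRC / FCS.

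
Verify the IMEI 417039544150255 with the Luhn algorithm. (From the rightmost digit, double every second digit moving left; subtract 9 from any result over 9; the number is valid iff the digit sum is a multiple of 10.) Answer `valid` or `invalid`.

invalid

From the right, keep odd positions and double even positions (subtract 9 from any doubled value over 9):
  doubled (positions 2,4,...): 1 0 2 8 9 0 2 → sum 22
  kept (positions 1,3,...): 5 2 5 4 5 3 7 4 → sum 35
Total = 57.
57 mod 10 = 7, so the number is invalid.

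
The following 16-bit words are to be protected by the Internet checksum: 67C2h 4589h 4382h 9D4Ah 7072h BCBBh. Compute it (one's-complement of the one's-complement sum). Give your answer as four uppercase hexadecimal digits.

One's-complement addition (fold any carry out of bit 15 back into bit 0):
  0x67C2 + 0x4589 = 0x0AD4B
  0xAD4B + 0x4382 = 0x0F0CD
  0xF0CD + 0x9D4A = 0x18E17 → wrap carry → 0x8E18
  0x8E18 + 0x7072 = 0x0FE8A
  0xFE8A + 0xBCBB = 0x1BB45 → wrap carry → 0xBB46
One's-complement sum = 0xBB46.
Checksum = ~0xBB46 & 0xFFFF = 0x44B9.

44B9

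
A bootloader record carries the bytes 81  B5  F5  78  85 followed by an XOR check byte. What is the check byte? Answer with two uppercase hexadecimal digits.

3C

XOR the bytes together:
  start with 0x81
  0x81 ⊕ 0xB5 = 0x34
  0x34 ⊕ 0xF5 = 0xC1
  0xC1 ⊕ 0x78 = 0xB9
  0xB9 ⊕ 0x85 = 0x3C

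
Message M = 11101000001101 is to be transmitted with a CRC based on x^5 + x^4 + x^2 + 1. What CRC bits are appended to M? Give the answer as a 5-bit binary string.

11100

Append 5 zeros: 1110100000110100000. Divide by 110101 (XOR where the leading bit is 1):
  pos 0: 111010 XOR 110101 = 001111
  pos 2: 111100 XOR 110101 = 001001
  pos 4: 100100 XOR 110101 = 010001
  pos 5: 100011 XOR 110101 = 010110
  pos 6: 101101 XOR 110101 = 011000
  pos 7: 110000 XOR 110101 = 000101
  pos 10: 101100 XOR 110101 = 011001
  pos 11: 110010 XOR 110101 = 000111
Remainder (last 5 bits) = 11100. This is the CRC / FCS.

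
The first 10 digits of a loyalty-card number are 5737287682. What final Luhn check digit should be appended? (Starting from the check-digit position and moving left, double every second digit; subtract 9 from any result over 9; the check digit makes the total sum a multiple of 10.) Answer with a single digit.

Partial digits right→left: 2 8 6 7 8 2 7 3 7 5
Double every second digit counting from the check-digit position (so the 1st, 3rd, 5th, ... of the partial from the right).
  doubled (with −9 where >9): 4 3 7 5 5 → sum 24
  kept as-is: 8 7 2 3 5 → sum 25
Total = 24 + 25 = 49.
Check digit = (10 − (49 mod 10)) mod 10 = 1.

1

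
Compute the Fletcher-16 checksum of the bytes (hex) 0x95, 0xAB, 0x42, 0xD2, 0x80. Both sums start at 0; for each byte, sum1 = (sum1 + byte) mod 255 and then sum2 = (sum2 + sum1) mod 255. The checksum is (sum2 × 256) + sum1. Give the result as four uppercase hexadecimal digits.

Running sums (mod 255):
  after byte 0 (0x95): sum1=149, sum2=149
  after byte 1 (0xAB): sum1=65, sum2=214
  after byte 2 (0x42): sum1=131, sum2=90
  after byte 3 (0xD2): sum1=86, sum2=176
  after byte 4 (0x80): sum1=214, sum2=135
Checksum = sum2·256 + sum1 = 135·256 + 214 = 34774 = 0x87D6.

87D6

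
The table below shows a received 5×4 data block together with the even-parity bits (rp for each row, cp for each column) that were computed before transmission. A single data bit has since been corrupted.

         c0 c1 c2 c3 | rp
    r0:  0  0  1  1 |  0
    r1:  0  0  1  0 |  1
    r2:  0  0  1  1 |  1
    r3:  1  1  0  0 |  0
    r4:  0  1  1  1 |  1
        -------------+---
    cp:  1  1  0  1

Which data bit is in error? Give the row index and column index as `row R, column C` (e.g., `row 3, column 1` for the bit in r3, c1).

Recompute each row's even parity and compare to rp:
  r0: data parity 0, sent rp 0 → ok
  r1: data parity 1, sent rp 1 → ok
  r2: data parity 0, sent rp 1 → mismatch
  r3: data parity 0, sent rp 0 → ok
  r4: data parity 1, sent rp 1 → ok
Recompute each column's even parity and compare to cp:
  c0: data parity 1, sent cp 1 → ok
  c1: data parity 0, sent cp 1 → mismatch
  c2: data parity 0, sent cp 0 → ok
  c3: data parity 1, sent cp 1 → ok
Exactly one row (r2) and one column (c1) fail → the flipped bit is at their intersection.

row 2, column 1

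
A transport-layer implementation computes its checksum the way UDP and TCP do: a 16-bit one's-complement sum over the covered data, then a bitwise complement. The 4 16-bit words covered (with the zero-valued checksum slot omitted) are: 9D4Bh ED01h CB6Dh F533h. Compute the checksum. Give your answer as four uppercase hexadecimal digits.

One's-complement addition (fold any carry out of bit 15 back into bit 0):
  0x9D4B + 0xED01 = 0x18A4C → wrap carry → 0x8A4D
  0x8A4D + 0xCB6D = 0x155BA → wrap carry → 0x55BB
  0x55BB + 0xF533 = 0x14AEE → wrap carry → 0x4AEF
One's-complement sum = 0x4AEF.
Checksum = ~0x4AEF & 0xFFFF = 0xB510.

B510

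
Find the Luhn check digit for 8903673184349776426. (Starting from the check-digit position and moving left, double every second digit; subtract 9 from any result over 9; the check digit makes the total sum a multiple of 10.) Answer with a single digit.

3

Partial digits right→left: 6 2 4 6 7 7 9 4 3 4 8 1 3 7 6 3 0 9 8
Double every second digit counting from the check-digit position (so the 1st, 3rd, 5th, ... of the partial from the right).
  doubled (with −9 where >9): 3 8 5 9 6 7 6 3 0 7 → sum 54
  kept as-is: 2 6 7 4 4 1 7 3 9 → sum 43
Total = 54 + 43 = 97.
Check digit = (10 − (97 mod 10)) mod 10 = 3.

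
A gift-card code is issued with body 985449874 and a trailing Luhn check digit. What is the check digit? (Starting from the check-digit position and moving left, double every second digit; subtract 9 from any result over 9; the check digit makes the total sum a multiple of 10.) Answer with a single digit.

9

Partial digits right→left: 4 7 8 9 4 4 5 8 9
Double every second digit counting from the check-digit position (so the 1st, 3rd, 5th, ... of the partial from the right).
  doubled (with −9 where >9): 8 7 8 1 9 → sum 33
  kept as-is: 7 9 4 8 → sum 28
Total = 33 + 28 = 61.
Check digit = (10 − (61 mod 10)) mod 10 = 9.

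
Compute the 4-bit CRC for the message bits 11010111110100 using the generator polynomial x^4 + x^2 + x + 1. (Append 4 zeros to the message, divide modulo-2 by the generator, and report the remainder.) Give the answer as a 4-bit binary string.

Append 4 zeros: 110101111101000000. Divide by 10111 (XOR where the leading bit is 1):
  pos 0: 11010 XOR 10111 = 01101
  pos 1: 11011 XOR 10111 = 01100
  pos 2: 11001 XOR 10111 = 01110
  pos 3: 11101 XOR 10111 = 01010
  pos 4: 10101 XOR 10111 = 00010
  pos 7: 10101 XOR 10111 = 00010
  pos 10: 10000 XOR 10111 = 00111
  pos 12: 11100 XOR 10111 = 01011
  pos 13: 10110 XOR 10111 = 00001
Remainder (last 4 bits) = 0001. This is the CRC / FCS.

0001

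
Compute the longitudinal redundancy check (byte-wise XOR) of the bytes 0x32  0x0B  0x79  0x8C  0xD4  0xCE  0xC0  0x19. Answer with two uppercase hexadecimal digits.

XOR the bytes together:
  start with 0x32
  0x32 ⊕ 0x0B = 0x39
  0x39 ⊕ 0x79 = 0x40
  0x40 ⊕ 0x8C = 0xCC
  0xCC ⊕ 0xD4 = 0x18
  0x18 ⊕ 0xCE = 0xD6
  0xD6 ⊕ 0xC0 = 0x16
  0x16 ⊕ 0x19 = 0x0F

0F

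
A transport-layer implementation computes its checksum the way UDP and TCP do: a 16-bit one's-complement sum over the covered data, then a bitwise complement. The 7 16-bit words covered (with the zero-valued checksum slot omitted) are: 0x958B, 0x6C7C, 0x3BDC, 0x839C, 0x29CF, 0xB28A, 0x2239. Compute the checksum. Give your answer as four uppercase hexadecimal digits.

3FEC

One's-complement addition (fold any carry out of bit 15 back into bit 0):
  0x958B + 0x6C7C = 0x10207 → wrap carry → 0x0208
  0x0208 + 0x3BDC = 0x03DE4
  0x3DE4 + 0x839C = 0x0C180
  0xC180 + 0x29CF = 0x0EB4F
  0xEB4F + 0xB28A = 0x19DD9 → wrap carry → 0x9DDA
  0x9DDA + 0x2239 = 0x0C013
One's-complement sum = 0xC013.
Checksum = ~0xC013 & 0xFFFF = 0x3FEC.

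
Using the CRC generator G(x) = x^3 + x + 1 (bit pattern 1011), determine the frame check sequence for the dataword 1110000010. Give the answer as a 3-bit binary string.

Append 3 zeros: 1110000010000. Divide by 1011 (XOR where the leading bit is 1):
  pos 0: 1110 XOR 1011 = 0101
  pos 1: 1010 XOR 1011 = 0001
  pos 4: 1000 XOR 1011 = 0011
  pos 6: 1110 XOR 1011 = 0101
  pos 7: 1010 XOR 1011 = 0001
Remainder (last 3 bits) = 100. This is the CRC / FCS.

100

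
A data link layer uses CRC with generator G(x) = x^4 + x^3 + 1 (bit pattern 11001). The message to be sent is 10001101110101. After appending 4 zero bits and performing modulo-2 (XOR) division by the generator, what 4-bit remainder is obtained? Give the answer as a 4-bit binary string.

Append 4 zeros: 100011011101010000. Divide by 11001 (XOR where the leading bit is 1):
  pos 0: 10001 XOR 11001 = 01000
  pos 1: 10001 XOR 11001 = 01000
  pos 2: 10000 XOR 11001 = 01001
  pos 3: 10011 XOR 11001 = 01010
  pos 4: 10101 XOR 11001 = 01100
  pos 5: 11001 XOR 11001 = 00000
  pos 11: 10100 XOR 11001 = 01101
  pos 12: 11010 XOR 11001 = 00011
Remainder (last 4 bits) = 0110. This is the CRC / FCS.

0110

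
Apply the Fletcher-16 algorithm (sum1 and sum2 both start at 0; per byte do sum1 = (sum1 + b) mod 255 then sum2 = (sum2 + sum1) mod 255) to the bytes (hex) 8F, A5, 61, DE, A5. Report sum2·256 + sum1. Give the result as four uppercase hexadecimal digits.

Running sums (mod 255):
  after byte 0 (8F): sum1=143, sum2=143
  after byte 1 (A5): sum1=53, sum2=196
  after byte 2 (61): sum1=150, sum2=91
  after byte 3 (DE): sum1=117, sum2=208
  after byte 4 (A5): sum1=27, sum2=235
Checksum = sum2·256 + sum1 = 235·256 + 27 = 60187 = 0xEB1B.

EB1B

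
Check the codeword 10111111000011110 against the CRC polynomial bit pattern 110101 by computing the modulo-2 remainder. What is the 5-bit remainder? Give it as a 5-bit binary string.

00111

Modulo-2 division of 10111111000011110 by 110101:
  pos 0: 101111 XOR 110101 = 011010
  pos 1: 110101 XOR 110101 = 000000
  pos 7: 100001 XOR 110101 = 010100
  pos 8: 101001 XOR 110101 = 011100
  pos 9: 111001 XOR 110101 = 001100
  pos 11: 110010 XOR 110101 = 000111
Remainder = 00111 (nonzero — an error is detected).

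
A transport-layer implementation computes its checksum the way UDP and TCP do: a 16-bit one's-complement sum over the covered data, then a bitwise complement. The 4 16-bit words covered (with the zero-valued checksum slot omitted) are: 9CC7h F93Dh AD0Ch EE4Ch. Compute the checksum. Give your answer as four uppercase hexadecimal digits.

One's-complement addition (fold any carry out of bit 15 back into bit 0):
  0x9CC7 + 0xF93D = 0x19604 → wrap carry → 0x9605
  0x9605 + 0xAD0C = 0x14311 → wrap carry → 0x4312
  0x4312 + 0xEE4C = 0x1315E → wrap carry → 0x315F
One's-complement sum = 0x315F.
Checksum = ~0x315F & 0xFFFF = 0xCEA0.

CEA0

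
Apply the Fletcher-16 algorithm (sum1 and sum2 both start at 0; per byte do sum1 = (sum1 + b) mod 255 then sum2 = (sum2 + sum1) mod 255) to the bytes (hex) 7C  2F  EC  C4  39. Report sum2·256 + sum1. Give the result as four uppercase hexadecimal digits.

Running sums (mod 255):
  after byte 0 (7C): sum1=124, sum2=124
  after byte 1 (2F): sum1=171, sum2=40
  after byte 2 (EC): sum1=152, sum2=192
  after byte 3 (C4): sum1=93, sum2=30
  after byte 4 (39): sum1=150, sum2=180
Checksum = sum2·256 + sum1 = 180·256 + 150 = 46230 = 0xB496.

B496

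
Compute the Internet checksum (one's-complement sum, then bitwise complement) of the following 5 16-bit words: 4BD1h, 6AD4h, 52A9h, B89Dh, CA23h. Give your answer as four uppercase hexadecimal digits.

73EF

One's-complement addition (fold any carry out of bit 15 back into bit 0):
  0x4BD1 + 0x6AD4 = 0x0B6A5
  0xB6A5 + 0x52A9 = 0x1094E → wrap carry → 0x094F
  0x094F + 0xB89D = 0x0C1EC
  0xC1EC + 0xCA23 = 0x18C0F → wrap carry → 0x8C10
One's-complement sum = 0x8C10.
Checksum = ~0x8C10 & 0xFFFF = 0x73EF.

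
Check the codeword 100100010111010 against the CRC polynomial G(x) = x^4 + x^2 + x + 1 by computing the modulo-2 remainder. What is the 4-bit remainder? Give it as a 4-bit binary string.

0100

Modulo-2 division of 100100010111010 by 10111:
  pos 0: 10010 XOR 10111 = 00101
  pos 2: 10100 XOR 10111 = 00011
  pos 5: 11101 XOR 10111 = 01010
  pos 6: 10101 XOR 10111 = 00010
  pos 9: 10101 XOR 10111 = 00010
Remainder = 0100 (nonzero — an error is detected).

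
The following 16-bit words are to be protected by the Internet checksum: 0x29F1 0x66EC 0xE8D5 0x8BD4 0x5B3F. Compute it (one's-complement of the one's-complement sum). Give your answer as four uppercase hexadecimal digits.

9F38

One's-complement addition (fold any carry out of bit 15 back into bit 0):
  0x29F1 + 0x66EC = 0x090DD
  0x90DD + 0xE8D5 = 0x179B2 → wrap carry → 0x79B3
  0x79B3 + 0x8BD4 = 0x10587 → wrap carry → 0x0588
  0x0588 + 0x5B3F = 0x060C7
One's-complement sum = 0x60C7.
Checksum = ~0x60C7 & 0xFFFF = 0x9F38.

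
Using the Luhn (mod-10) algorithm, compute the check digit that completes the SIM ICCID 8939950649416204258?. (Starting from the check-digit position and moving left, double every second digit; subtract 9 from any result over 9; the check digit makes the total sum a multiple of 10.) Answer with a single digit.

8

Partial digits right→left: 8 5 2 4 0 2 6 1 4 9 4 6 0 5 9 9 3 9 8
Double every second digit counting from the check-digit position (so the 1st, 3rd, 5th, ... of the partial from the right).
  doubled (with −9 where >9): 7 4 0 3 8 8 0 9 6 7 → sum 52
  kept as-is: 5 4 2 1 9 6 5 9 9 → sum 50
Total = 52 + 50 = 102.
Check digit = (10 − (102 mod 10)) mod 10 = 8.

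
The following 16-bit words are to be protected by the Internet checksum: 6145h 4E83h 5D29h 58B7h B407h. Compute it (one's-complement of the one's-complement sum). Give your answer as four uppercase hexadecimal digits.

One's-complement addition (fold any carry out of bit 15 back into bit 0):
  0x6145 + 0x4E83 = 0x0AFC8
  0xAFC8 + 0x5D29 = 0x10CF1 → wrap carry → 0x0CF2
  0x0CF2 + 0x58B7 = 0x065A9
  0x65A9 + 0xB407 = 0x119B0 → wrap carry → 0x19B1
One's-complement sum = 0x19B1.
Checksum = ~0x19B1 & 0xFFFF = 0xE64E.

E64E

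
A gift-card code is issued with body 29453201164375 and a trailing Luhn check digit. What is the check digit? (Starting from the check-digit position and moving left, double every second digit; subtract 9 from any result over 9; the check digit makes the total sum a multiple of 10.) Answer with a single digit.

3

Partial digits right→left: 5 7 3 4 6 1 1 0 2 3 5 4 9 2
Double every second digit counting from the check-digit position (so the 1st, 3rd, 5th, ... of the partial from the right).
  doubled (with −9 where >9): 1 6 3 2 4 1 9 → sum 26
  kept as-is: 7 4 1 0 3 4 2 → sum 21
Total = 26 + 21 = 47.
Check digit = (10 − (47 mod 10)) mod 10 = 3.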